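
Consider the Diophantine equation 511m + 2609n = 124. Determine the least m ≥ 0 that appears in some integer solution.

gcd(2609, 511):
  2609 = 5·511 + 54
  511 = 9·54 + 25
  54 = 2·25 + 4
  25 = 6·4 + 1
  4 = 4·1
so gcd(2609, 511) = 1.
1 divides 124, so solutions exist.
Back-substitute for Bézout coefficients:
  1 = 25 - 6·4
  ... = 511·(628) + 2609·(-123)
Scale by 124/1 = 124: (m₀, n₀) = (77872, -15252).
General solution: m = 77872 + 2609t, n = -15252 - 511t for integer t.
m ≥ 0: smallest is 77872 mod 2609 = 2211 (at t = -29), with n = -433.

2211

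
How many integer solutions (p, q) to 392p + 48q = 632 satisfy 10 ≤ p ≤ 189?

gcd(392, 48) = 8.
By Bézout, 392·(1) + 48·(-8) = 8.
Particular solution: (1, 5).
General solution: p = 1 + 6t, q = 5 - 49t for integer t.
10 ≤ 1 + 6t ≤ 189 gives t ∈ [2, 31], which is 30 values.

30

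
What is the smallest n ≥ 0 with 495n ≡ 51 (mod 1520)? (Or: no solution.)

gcd(1520, 495):
  1520 = 3*495 + 35
  495 = 14*35 + 5
  35 = 7*5
so gcd(1520, 495) = 5.
5 does not divide 51, so the congruence has no solution.

no solution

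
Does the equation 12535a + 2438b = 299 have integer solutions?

gcd(12535, 2438) = 23.
23 divides 299, so integer solutions exist.

yes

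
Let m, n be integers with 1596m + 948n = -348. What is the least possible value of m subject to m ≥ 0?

77

gcd(1596, 948):
  1596 = 1×948 + 648
  948 = 1×648 + 300
  648 = 2×300 + 48
  300 = 6×48 + 12
  48 = 4×12
so gcd(1596, 948) = 12.
12 divides -348, so solutions exist.
Back-substitute for Bézout coefficients:
  12 = 300 - 6×48
  ... = 1596×(-19) + 948×(32)
Scale by -348/12 = -29: (m₀, n₀) = (551, -928).
General solution: m = 551 + 79t, n = -928 - 133t for integer t.
m ≥ 0: smallest is 551 mod 79 = 77 (at t = -6), with n = -130.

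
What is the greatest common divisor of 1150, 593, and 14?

gcd(1150, 593) = 1  (1150 = 1·593 + 557, 593 = 1·557 + 36, 557 = 15·36 + 17, 36 = 2·17 + 2, 17 = 8·2 + 1, 2 = 2·1).
gcd(1, 14) = 1.

1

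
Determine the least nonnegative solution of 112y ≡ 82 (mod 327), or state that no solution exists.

100

gcd(327, 112) = 1  (327 = 2·112 + 103, 112 = 1·103 + 9, 103 = 11·9 + 4, 9 = 2·4 + 1, 4 = 4·1).
1 divides 82, so solutions exist.
Back-substituting, 112·(73) + 327·(-25) = 1.
So 112·(73) ≡ 1 (mod 327); multiply by 82: y ≡ 5986 (mod 327).
Smallest nonnegative: y = 5986 mod 327 = 100.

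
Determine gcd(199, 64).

gcd(199, 64):
  199 = 3×64 + 7
  64 = 9×7 + 1
  7 = 7×1
so gcd(199, 64) = 1.

1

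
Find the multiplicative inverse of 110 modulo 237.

gcd(237, 110) = 1  (237 = 2·110 + 17, 110 = 6·17 + 8, 17 = 2·8 + 1, 8 = 8·1).
Back-substituting, 110·(-28) + 237·(13) = 1.
So 110·-28 ≡ 1 (mod 237), and -28 mod 237 = 209.

209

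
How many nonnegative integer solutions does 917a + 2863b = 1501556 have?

4

gcd(2863, 917) = 7.
By Bézout, 917·(-128) + 2863·(41) = 7.
One solution: (373, 405).
General: a = 373 + 409t, b = 405 - 131t.
a ≥ 0 ⇒ t ≥ 0; b ≥ 0 ⇒ t ≤ 3. So t ∈ [0, 3]: 4 solutions.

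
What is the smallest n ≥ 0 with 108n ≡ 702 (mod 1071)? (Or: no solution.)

gcd(1071, 108) = 9  (1071 = 9·108 + 99, 108 = 1·99 + 9, 99 = 11·9).
9 divides 702, so solutions exist.
Back-substituting, 108·(10) + 1071·(-1) = 9.
So 108·(10) ≡ 9 (mod 1071); multiply by 78: n ≡ 780 (mod 119).
Smallest nonnegative: n = 780 mod 119 = 66.

66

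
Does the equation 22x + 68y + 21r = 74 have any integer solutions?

gcd(68, 22):
  68 = 3×22 + 2
  22 = 11×2
so gcd(68, 22) = 2.
gcd(2, 21) = 1.
1 divides 74, so integer solutions exist.

yes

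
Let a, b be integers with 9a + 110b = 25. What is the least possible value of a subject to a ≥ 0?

15

gcd(110, 9) = 1  (110 = 12*9 + 2, 9 = 4*2 + 1, 2 = 2*1).
1 divides 25, so solutions exist.
Back-substituting, 9*(49) + 110*(-4) = 1.
Scale by 25/1 = 25: (a₀, b₀) = (1225, -100).
General solution: a = 1225 + 110t, b = -100 - 9t for integer t.
a ≥ 0: smallest is 1225 mod 110 = 15 (at t = -11), with b = -1.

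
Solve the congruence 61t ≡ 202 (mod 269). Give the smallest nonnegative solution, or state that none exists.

gcd(269, 61):
  269 = 4*61 + 25
  61 = 2*25 + 11
  25 = 2*11 + 3
  11 = 3*3 + 2
  3 = 1*2 + 1
  2 = 2*1
so gcd(269, 61) = 1.
1 divides 202, so solutions exist.
Back-substitute for Bézout coefficients:
  1 = 3 - 1*2
  ... = 61*(-97) + 269*(22)
So 61*(-97) ≡ 1 (mod 269); multiply by 202: t ≡ -19594 (mod 269).
Smallest nonnegative: t = -19594 mod 269 = 43.

43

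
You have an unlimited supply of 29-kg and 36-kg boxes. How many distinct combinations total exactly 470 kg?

1

Need nonnegative integers with 29j + 36k = 470.
gcd(29, 36) = 1, and 29·(5) + 36·(-4) = 1.
So (j₀, k₀) = (2350, -1880); general j = 2350 + 36t, k = -1880 - 29t.
j ≥ 0 ⇒ t ≥ -65; k ≥ 0 ⇒ t ≤ -65. That's 1 value of t.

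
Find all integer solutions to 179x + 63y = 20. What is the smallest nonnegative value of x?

61

gcd(179, 63) = 1.
1 divides 20, so solutions exist.
By Bézout, 179×(-19) + 63×(54) = 1.
Scale by 20/1 = 20: (x₀, y₀) = (-380, 1080).
General solution: x = -380 + 63t, y = 1080 - 179t for integer t.
x ≥ 0: smallest is -380 mod 63 = 61 (at t = 7), with y = -173.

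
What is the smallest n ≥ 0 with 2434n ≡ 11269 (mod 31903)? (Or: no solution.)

gcd(31903, 2434) = 1.
1 divides 11269, so solutions exist.
By Bézout, 2434·(5256) + 31903·(-401) = 1.
So 2434·(5256) ≡ 1 (mod 31903); multiply by 11269: n ≡ 59229864 (mod 31903).
Smallest nonnegative: n = 59229864 mod 31903 = 17896.

17896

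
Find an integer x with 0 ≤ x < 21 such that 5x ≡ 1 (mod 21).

gcd(21, 5):
  21 = 4*5 + 1
  5 = 5*1
so gcd(21, 5) = 1.
Back-substitute for Bézout coefficients:
  1 = 21 - 4*5
  ... = 5*(-4) + 21*(1)
So 5*-4 ≡ 1 (mod 21), and -4 mod 21 = 17.

17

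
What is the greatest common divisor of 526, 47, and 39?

1

gcd(526, 47) = 1  (526 = 11×47 + 9, 47 = 5×9 + 2, 9 = 4×2 + 1, 2 = 2×1).
gcd(1, 39) = 1.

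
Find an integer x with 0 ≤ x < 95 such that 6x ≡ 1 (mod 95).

gcd(95, 6) = 1  (95 = 15*6 + 5, 6 = 1*5 + 1, 5 = 5*1).
Back-substituting, 6*(16) + 95*(-1) = 1.
So 6*16 ≡ 1 (mod 95), and 16 mod 95 = 16.

16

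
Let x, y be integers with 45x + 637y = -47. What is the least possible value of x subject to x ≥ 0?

367

gcd(637, 45) = 1.
1 divides -47, so solutions exist.
By Bézout, 45×(-184) + 637×(13) = 1.
Scale by -47/1 = -47: (x₀, y₀) = (8648, -611).
General solution: x = 8648 + 637t, y = -611 - 45t for integer t.
x ≥ 0: smallest is 8648 mod 637 = 367 (at t = -13), with y = -26.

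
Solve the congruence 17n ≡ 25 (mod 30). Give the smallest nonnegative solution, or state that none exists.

gcd(30, 17) = 1.
1 divides 25, so solutions exist.
By Bézout, 17*(-7) + 30*(4) = 1.
So 17*(-7) ≡ 1 (mod 30); multiply by 25: n ≡ -175 (mod 30).
Smallest nonnegative: n = -175 mod 30 = 5.

5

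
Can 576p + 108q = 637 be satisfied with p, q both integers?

no

gcd(576, 108):
  576 = 5×108 + 36
  108 = 3×36
so gcd(576, 108) = 36.
36 does not divide 637 (remainder 25), so no integer solutions.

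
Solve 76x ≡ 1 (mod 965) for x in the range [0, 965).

gcd(965, 76):
  965 = 12×76 + 53
  76 = 1×53 + 23
  53 = 2×23 + 7
  23 = 3×7 + 2
  7 = 3×2 + 1
  2 = 2×1
so gcd(965, 76) = 1.
Back-substitute for Bézout coefficients:
  1 = 7 - 3×2
  ... = 76×(-419) + 965×(33)
So 76×-419 ≡ 1 (mod 965), and -419 mod 965 = 546.

546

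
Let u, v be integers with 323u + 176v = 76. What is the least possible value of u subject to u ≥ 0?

gcd(323, 176) = 1  (323 = 1*176 + 147, 176 = 1*147 + 29, 147 = 5*29 + 2, 29 = 14*2 + 1, 2 = 2*1).
1 divides 76, so solutions exist.
Back-substituting, 323*(-85) + 176*(156) = 1.
Scale by 76/1 = 76: (u₀, v₀) = (-6460, 11856).
General solution: u = -6460 + 176t, v = 11856 - 323t for integer t.
u ≥ 0: smallest is -6460 mod 176 = 52 (at t = 37), with v = -95.

52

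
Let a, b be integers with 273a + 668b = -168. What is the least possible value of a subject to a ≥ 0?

gcd(668, 273):
  668 = 2·273 + 122
  273 = 2·122 + 29
  122 = 4·29 + 6
  29 = 4·6 + 5
  6 = 1·5 + 1
  5 = 5·1
so gcd(668, 273) = 1.
1 divides -168, so solutions exist.
Back-substitute for Bézout coefficients:
  1 = 6 - 1·5
  ... = 273·(-115) + 668·(47)
Scale by -168/1 = -168: (a₀, b₀) = (19320, -7896).
General solution: a = 19320 + 668t, b = -7896 - 273t for integer t.
a ≥ 0: smallest is 19320 mod 668 = 616 (at t = -28), with b = -252.

616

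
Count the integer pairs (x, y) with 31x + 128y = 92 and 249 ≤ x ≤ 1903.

13

gcd(128, 31) = 1  (128 = 4*31 + 4, 31 = 7*4 + 3, 4 = 1*3 + 1, 3 = 3*1).
Back-substituting, 31*(-33) + 128*(8) = 1.
Scale by 92: particular solution (-3036, 736); reduce x mod 128: (36, -8).
General solution: x = 36 + 128t, y = -8 - 31t for integer t.
249 ≤ 36 + 128t ≤ 1903 gives t ∈ [2, 14], which is 13 values.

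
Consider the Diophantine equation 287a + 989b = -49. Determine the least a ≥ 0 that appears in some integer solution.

627

gcd(989, 287):
  989 = 3*287 + 128
  287 = 2*128 + 31
  128 = 4*31 + 4
  31 = 7*4 + 3
  4 = 1*3 + 1
  3 = 3*1
so gcd(989, 287) = 1.
1 divides -49, so solutions exist.
Back-substitute for Bézout coefficients:
  1 = 4 - 1*3
  ... = 287*(-255) + 989*(74)
Scale by -49/1 = -49: (a₀, b₀) = (12495, -3626).
General solution: a = 12495 + 989t, b = -3626 - 287t for integer t.
a ≥ 0: smallest is 12495 mod 989 = 627 (at t = -12), with b = -182.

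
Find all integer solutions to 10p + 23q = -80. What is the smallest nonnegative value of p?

gcd(23, 10):
  23 = 2*10 + 3
  10 = 3*3 + 1
  3 = 3*1
so gcd(23, 10) = 1.
1 divides -80, so solutions exist.
Back-substitute for Bézout coefficients:
  1 = 10 - 3*3
  ... = 10*(7) + 23*(-3)
Scale by -80/1 = -80: (p₀, q₀) = (-560, 240).
General solution: p = -560 + 23t, q = 240 - 10t for integer t.
p ≥ 0: smallest is -560 mod 23 = 15 (at t = 25), with q = -10.

15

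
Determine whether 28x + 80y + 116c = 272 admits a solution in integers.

gcd(80, 28) = 4.
gcd(4, 116) = 4.
4 divides 272, so integer solutions exist.

yes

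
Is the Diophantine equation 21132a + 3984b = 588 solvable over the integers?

yes

gcd(21132, 3984) = 12  (21132 = 5·3984 + 1212, 3984 = 3·1212 + 348, 1212 = 3·348 + 168, 348 = 2·168 + 12, 168 = 14·12).
12 divides 588, so integer solutions exist.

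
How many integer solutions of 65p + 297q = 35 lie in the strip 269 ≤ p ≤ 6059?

gcd(297, 65):
  297 = 4*65 + 37
  65 = 1*37 + 28
  37 = 1*28 + 9
  28 = 3*9 + 1
  9 = 9*1
so gcd(297, 65) = 1.
Back-substitute for Bézout coefficients:
  1 = 28 - 3*9
  ... = 65*(32) + 297*(-7)
Scale by 35: particular solution (1120, -245); reduce p mod 297: (229, -50).
General solution: p = 229 + 297t, q = -50 - 65t for integer t.
269 ≤ 229 + 297t ≤ 6059 gives t ∈ [1, 19], which is 19 values.

19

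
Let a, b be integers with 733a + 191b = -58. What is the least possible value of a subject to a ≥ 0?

45

gcd(733, 191):
  733 = 3·191 + 160
  191 = 1·160 + 31
  160 = 5·31 + 5
  31 = 6·5 + 1
  5 = 5·1
so gcd(733, 191) = 1.
1 divides -58, so solutions exist.
Back-substitute for Bézout coefficients:
  1 = 31 - 6·5
  ... = 733·(-37) + 191·(142)
Scale by -58/1 = -58: (a₀, b₀) = (2146, -8236).
General solution: a = 2146 + 191t, b = -8236 - 733t for integer t.
a ≥ 0: smallest is 2146 mod 191 = 45 (at t = -11), with b = -173.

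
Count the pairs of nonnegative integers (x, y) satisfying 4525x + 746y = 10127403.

gcd(4525, 746):
  4525 = 6×746 + 49
  746 = 15×49 + 11
  49 = 4×11 + 5
  11 = 2×5 + 1
  5 = 5×1
so gcd(4525, 746) = 1.
Back-substitute for Bézout coefficients:
  1 = 11 - 2×5
  ... = 4525×(-137) + 746×(831)
Scale by 10127403: one solution is (-1387454211, 8415871893). Reduce x mod 746: (603, 9918).
General: x = 603 + 746t, y = 9918 - 4525t.
x ≥ 0 ⇒ t ≥ 0; y ≥ 0 ⇒ t ≤ 2. So t ∈ [0, 2]: 3 solutions.

3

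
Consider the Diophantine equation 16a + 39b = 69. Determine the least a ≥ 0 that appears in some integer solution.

gcd(39, 16):
  39 = 2·16 + 7
  16 = 2·7 + 2
  7 = 3·2 + 1
  2 = 2·1
so gcd(39, 16) = 1.
1 divides 69, so solutions exist.
Back-substitute for Bézout coefficients:
  1 = 7 - 3·2
  ... = 16·(-17) + 39·(7)
Scale by 69/1 = 69: (a₀, b₀) = (-1173, 483).
General solution: a = -1173 + 39t, b = 483 - 16t for integer t.
a ≥ 0: smallest is -1173 mod 39 = 36 (at t = 31), with b = -13.

36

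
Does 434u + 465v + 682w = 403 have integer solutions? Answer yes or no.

gcd(465, 434) = 31  (465 = 1*434 + 31, 434 = 14*31).
gcd(31, 682) = 31.
31 divides 403, so integer solutions exist.

yes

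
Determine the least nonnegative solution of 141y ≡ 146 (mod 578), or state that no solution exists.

gcd(578, 141) = 1.
1 divides 146, so solutions exist.
By Bézout, 141·(41) + 578·(-10) = 1.
So 141·(41) ≡ 1 (mod 578); multiply by 146: y ≡ 5986 (mod 578).
Smallest nonnegative: y = 5986 mod 578 = 206.

206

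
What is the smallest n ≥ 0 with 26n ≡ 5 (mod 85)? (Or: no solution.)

gcd(85, 26):
  85 = 3·26 + 7
  26 = 3·7 + 5
  7 = 1·5 + 2
  5 = 2·2 + 1
  2 = 2·1
so gcd(85, 26) = 1.
1 divides 5, so solutions exist.
Back-substitute for Bézout coefficients:
  1 = 5 - 2·2
  ... = 26·(36) + 85·(-11)
So 26·(36) ≡ 1 (mod 85); multiply by 5: n ≡ 180 (mod 85).
Smallest nonnegative: n = 180 mod 85 = 10.

10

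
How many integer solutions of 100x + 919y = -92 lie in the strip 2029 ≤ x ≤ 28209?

29

gcd(919, 100) = 1.
By Bézout, 100×(193) + 919×(-21) = 1.
Particular solution: (624, -68).
General solution: x = 624 + 919t, y = -68 - 100t for integer t.
2029 ≤ 624 + 919t ≤ 28209 gives t ∈ [2, 30], which is 29 values.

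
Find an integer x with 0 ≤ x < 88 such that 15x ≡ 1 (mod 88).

gcd(88, 15):
  88 = 5*15 + 13
  15 = 1*13 + 2
  13 = 6*2 + 1
  2 = 2*1
so gcd(88, 15) = 1.
Back-substitute for Bézout coefficients:
  1 = 13 - 6*2
  ... = 15*(-41) + 88*(7)
So 15*-41 ≡ 1 (mod 88), and -41 mod 88 = 47.

47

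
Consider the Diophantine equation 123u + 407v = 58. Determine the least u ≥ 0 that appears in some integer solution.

gcd(407, 123):
  407 = 3·123 + 38
  123 = 3·38 + 9
  38 = 4·9 + 2
  9 = 4·2 + 1
  2 = 2·1
so gcd(407, 123) = 1.
1 divides 58, so solutions exist.
Back-substitute for Bézout coefficients:
  1 = 9 - 4·2
  ... = 123·(182) + 407·(-55)
Scale by 58/1 = 58: (u₀, v₀) = (10556, -3190).
General solution: u = 10556 + 407t, v = -3190 - 123t for integer t.
u ≥ 0: smallest is 10556 mod 407 = 381 (at t = -25), with v = -115.

381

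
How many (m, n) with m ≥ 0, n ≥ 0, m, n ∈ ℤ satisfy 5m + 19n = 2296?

gcd(19, 5):
  19 = 3·5 + 4
  5 = 1·4 + 1
  4 = 4·1
so gcd(19, 5) = 1.
Back-substitute for Bézout coefficients:
  1 = 5 - 1·4
  ... = 5·(4) + 19·(-1)
Scale by 2296: one solution is (9184, -2296). Reduce m mod 19: (7, 119).
General: m = 7 + 19t, n = 119 - 5t.
m ≥ 0 ⇒ t ≥ 0; n ≥ 0 ⇒ t ≤ 23. So t ∈ [0, 23]: 24 solutions.

24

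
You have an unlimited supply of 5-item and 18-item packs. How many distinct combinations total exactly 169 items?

Need nonnegative integers with 5j + 18k = 169.
gcd(5, 18) = 1, and 5·(-7) + 18·(2) = 1.
So (j₀, k₀) = (-1183, 338); general j = -1183 + 18t, k = 338 - 5t.
j ≥ 0 ⇒ t ≥ 66; k ≥ 0 ⇒ t ≤ 67. That's 2 values of t.

2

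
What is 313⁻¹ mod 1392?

gcd(1392, 313) = 1.
By Bézout, 313×(169) + 1392×(-38) = 1.
So 313×169 ≡ 1 (mod 1392), and 169 mod 1392 = 169.

169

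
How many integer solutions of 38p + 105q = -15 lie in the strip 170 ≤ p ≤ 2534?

gcd(105, 38):
  105 = 2*38 + 29
  38 = 1*29 + 9
  29 = 3*9 + 2
  9 = 4*2 + 1
  2 = 2*1
so gcd(105, 38) = 1.
Back-substitute for Bézout coefficients:
  1 = 9 - 4*2
  ... = 38*(47) + 105*(-17)
Scale by -15: particular solution (-705, 255); reduce p mod 105: (30, -11).
General solution: p = 30 + 105t, q = -11 - 38t for integer t.
170 ≤ 30 + 105t ≤ 2534 gives t ∈ [2, 23], which is 22 values.

22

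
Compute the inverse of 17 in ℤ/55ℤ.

gcd(55, 17) = 1.
By Bézout, 17*(13) + 55*(-4) = 1.
So 17*13 ≡ 1 (mod 55), and 13 mod 55 = 13.

13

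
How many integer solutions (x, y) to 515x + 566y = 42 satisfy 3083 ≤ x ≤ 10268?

gcd(566, 515) = 1  (566 = 1×515 + 51, 515 = 10×51 + 5, 51 = 10×5 + 1, 5 = 5×1).
Back-substituting, 515×(-111) + 566×(101) = 1.
Scale by 42: particular solution (-4662, 4242); reduce x mod 566: (432, -393).
General solution: x = 432 + 566t, y = -393 - 515t for integer t.
3083 ≤ 432 + 566t ≤ 10268 gives t ∈ [5, 17], which is 13 values.

13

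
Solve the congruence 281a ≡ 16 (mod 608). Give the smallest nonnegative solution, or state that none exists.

gcd(608, 281) = 1  (608 = 2×281 + 46, 281 = 6×46 + 5, 46 = 9×5 + 1, 5 = 5×1).
1 divides 16, so solutions exist.
Back-substituting, 281×(-119) + 608×(55) = 1.
So 281×(-119) ≡ 1 (mod 608); multiply by 16: a ≡ -1904 (mod 608).
Smallest nonnegative: a = -1904 mod 608 = 528.

528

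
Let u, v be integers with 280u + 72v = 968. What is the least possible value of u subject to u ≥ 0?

gcd(280, 72):
  280 = 3·72 + 64
  72 = 1·64 + 8
  64 = 8·8
so gcd(280, 72) = 8.
8 divides 968, so solutions exist.
Back-substitute for Bézout coefficients:
  8 = 72 - 1·64
  ... = 280·(-1) + 72·(4)
Scale by 968/8 = 121: (u₀, v₀) = (-121, 484).
General solution: u = -121 + 9t, v = 484 - 35t for integer t.
u ≥ 0: smallest is -121 mod 9 = 5 (at t = 14), with v = -6.

5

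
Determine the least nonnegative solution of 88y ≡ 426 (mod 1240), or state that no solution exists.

no solution

gcd(1240, 88) = 8  (1240 = 14×88 + 8, 88 = 11×8).
8 does not divide 426, so the congruence has no solution.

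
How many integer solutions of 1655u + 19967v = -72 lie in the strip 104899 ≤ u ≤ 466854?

gcd(19967, 1655) = 1  (19967 = 12*1655 + 107, 1655 = 15*107 + 50, 107 = 2*50 + 7, 50 = 7*7 + 1, 7 = 7*1).
Back-substituting, 1655*(2799) + 19967*(-232) = 1.
Scale by -72: particular solution (-201528, 16704); reduce u mod 19967: (18109, -1501).
General solution: u = 18109 + 19967t, v = -1501 - 1655t for integer t.
104899 ≤ 18109 + 19967t ≤ 466854 gives t ∈ [5, 22], which is 18 values.

18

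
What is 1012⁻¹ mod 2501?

gcd(2501, 1012) = 1  (2501 = 2×1012 + 477, 1012 = 2×477 + 58, 477 = 8×58 + 13, 58 = 4×13 + 6, 13 = 2×6 + 1, 6 = 6×1).
Back-substituting, 1012×(-388) + 2501×(157) = 1.
So 1012×-388 ≡ 1 (mod 2501), and -388 mod 2501 = 2113.

2113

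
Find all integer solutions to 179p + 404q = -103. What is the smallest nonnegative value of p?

gcd(404, 179) = 1.
1 divides -103, so solutions exist.
By Bézout, 179·(79) + 404·(-35) = 1.
Scale by -103/1 = -103: (p₀, q₀) = (-8137, 3605).
General solution: p = -8137 + 404t, q = 3605 - 179t for integer t.
p ≥ 0: smallest is -8137 mod 404 = 347 (at t = 21), with q = -154.

347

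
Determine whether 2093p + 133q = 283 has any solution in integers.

no

gcd(2093, 133):
  2093 = 15*133 + 98
  133 = 1*98 + 35
  98 = 2*35 + 28
  35 = 1*28 + 7
  28 = 4*7
so gcd(2093, 133) = 7.
7 does not divide 283 (remainder 3), so no integer solutions.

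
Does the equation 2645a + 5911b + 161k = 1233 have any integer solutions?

gcd(5911, 2645):
  5911 = 2*2645 + 621
  2645 = 4*621 + 161
  621 = 3*161 + 138
  161 = 1*138 + 23
  138 = 6*23
so gcd(5911, 2645) = 23.
gcd(23, 161) = 23.
23 does not divide 1233 (remainder 14), so no integer solutions.

no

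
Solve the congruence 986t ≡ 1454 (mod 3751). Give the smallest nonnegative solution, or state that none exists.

gcd(3751, 986):
  3751 = 3*986 + 793
  986 = 1*793 + 193
  793 = 4*193 + 21
  193 = 9*21 + 4
  21 = 5*4 + 1
  4 = 4*1
so gcd(3751, 986) = 1.
1 divides 1454, so solutions exist.
Back-substitute for Bézout coefficients:
  1 = 21 - 5*4
  ... = 986*(-894) + 3751*(235)
So 986*(-894) ≡ 1 (mod 3751); multiply by 1454: t ≡ -1299876 (mod 3751).
Smallest nonnegative: t = -1299876 mod 3751 = 1721.

1721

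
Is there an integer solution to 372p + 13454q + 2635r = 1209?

yes

gcd(13454, 372):
  13454 = 36·372 + 62
  372 = 6·62
so gcd(13454, 372) = 62.
gcd(62, 2635) = 31.
31 divides 1209, so integer solutions exist.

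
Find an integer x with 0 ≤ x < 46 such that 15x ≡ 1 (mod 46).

gcd(46, 15):
  46 = 3×15 + 1
  15 = 15×1
so gcd(46, 15) = 1.
Back-substitute for Bézout coefficients:
  1 = 46 - 3×15
  ... = 15×(-3) + 46×(1)
So 15×-3 ≡ 1 (mod 46), and -3 mod 46 = 43.

43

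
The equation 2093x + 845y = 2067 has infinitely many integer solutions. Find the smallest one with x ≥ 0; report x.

gcd(2093, 845):
  2093 = 2·845 + 403
  845 = 2·403 + 39
  403 = 10·39 + 13
  39 = 3·13
so gcd(2093, 845) = 13.
13 divides 2067, so solutions exist.
Back-substitute for Bézout coefficients:
  13 = 403 - 10·39
  ... = 2093·(21) + 845·(-52)
Scale by 2067/13 = 159: (x₀, y₀) = (3339, -8268).
General solution: x = 3339 + 65t, y = -8268 - 161t for integer t.
x ≥ 0: smallest is 3339 mod 65 = 24 (at t = -51), with y = -57.

24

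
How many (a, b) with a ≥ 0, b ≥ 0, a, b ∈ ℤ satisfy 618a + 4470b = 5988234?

13

gcd(4470, 618) = 6.
By Bézout, 618×(217) + 4470×(-30) = 6.
One solution: (728, 1239).
General: a = 728 + 745t, b = 1239 - 103t.
a ≥ 0 ⇒ t ≥ 0; b ≥ 0 ⇒ t ≤ 12. So t ∈ [0, 12]: 13 solutions.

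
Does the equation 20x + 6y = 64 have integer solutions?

yes

gcd(20, 6):
  20 = 3·6 + 2
  6 = 3·2
so gcd(20, 6) = 2.
2 divides 64, so integer solutions exist.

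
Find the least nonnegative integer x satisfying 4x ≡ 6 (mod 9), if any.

6

gcd(9, 4) = 1  (9 = 2*4 + 1, 4 = 4*1).
1 divides 6, so solutions exist.
Back-substituting, 4*(-2) + 9*(1) = 1.
So 4*(-2) ≡ 1 (mod 9); multiply by 6: x ≡ -12 (mod 9).
Smallest nonnegative: x = -12 mod 9 = 6.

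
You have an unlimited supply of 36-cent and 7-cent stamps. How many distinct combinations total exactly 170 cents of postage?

Need nonnegative integers with 36j + 7k = 170.
gcd(36, 7) = 1, and 36·(1) + 7·(-5) = 1.
So (j₀, k₀) = (170, -850); general j = 170 + 7t, k = -850 - 36t.
j ≥ 0 ⇒ t ≥ -24; k ≥ 0 ⇒ t ≤ -24. That's 1 value of t.

1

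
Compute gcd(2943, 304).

gcd(2943, 304):
  2943 = 9*304 + 207
  304 = 1*207 + 97
  207 = 2*97 + 13
  97 = 7*13 + 6
  13 = 2*6 + 1
  6 = 6*1
so gcd(2943, 304) = 1.

1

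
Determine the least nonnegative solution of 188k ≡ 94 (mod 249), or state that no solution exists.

gcd(249, 188) = 1.
1 divides 94, so solutions exist.
By Bézout, 188×(-49) + 249×(37) = 1.
So 188×(-49) ≡ 1 (mod 249); multiply by 94: k ≡ -4606 (mod 249).
Smallest nonnegative: k = -4606 mod 249 = 125.

125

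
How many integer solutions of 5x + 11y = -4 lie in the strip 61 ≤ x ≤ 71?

gcd(11, 5):
  11 = 2×5 + 1
  5 = 5×1
so gcd(11, 5) = 1.
Back-substitute for Bézout coefficients:
  1 = 11 - 2×5
  ... = 5×(-2) + 11×(1)
Scale by -4: particular solution (8, -4); reduce x mod 11: (8, -4).
General solution: x = 8 + 11t, y = -4 - 5t for integer t.
61 ≤ 8 + 11t ≤ 71 gives t ∈ [5, 5], which is 1 value.

1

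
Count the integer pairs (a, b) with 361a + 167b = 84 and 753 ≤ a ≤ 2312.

10

gcd(361, 167) = 1.
By Bézout, 361·(-68) + 167·(147) = 1.
Particular solution: (133, -287).
General solution: a = 133 + 167t, b = -287 - 361t for integer t.
753 ≤ 133 + 167t ≤ 2312 gives t ∈ [4, 13], which is 10 values.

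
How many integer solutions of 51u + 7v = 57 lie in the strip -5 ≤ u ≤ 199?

29

gcd(51, 7) = 1.
By Bézout, 51*(-3) + 7*(22) = 1.
Particular solution: (4, -21).
General solution: u = 4 + 7t, v = -21 - 51t for integer t.
-5 ≤ 4 + 7t ≤ 199 gives t ∈ [-1, 27], which is 29 values.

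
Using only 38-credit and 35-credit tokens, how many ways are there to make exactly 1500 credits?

1

Need nonnegative integers with 38j + 35k = 1500.
gcd(38, 35) = 1, and 38·(12) + 35·(-13) = 1.
So (j₀, k₀) = (18000, -19500); general j = 18000 + 35t, k = -19500 - 38t.
j ≥ 0 ⇒ t ≥ -514; k ≥ 0 ⇒ t ≤ -514. That's 1 value of t.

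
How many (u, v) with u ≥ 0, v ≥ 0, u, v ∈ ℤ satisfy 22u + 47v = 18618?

18

gcd(47, 22) = 1  (47 = 2·22 + 3, 22 = 7·3 + 1, 3 = 3·1).
Back-substituting, 22·(15) + 47·(-7) = 1.
Scale by 18618: one solution is (279270, -130326). Reduce u mod 47: (43, 376).
General: u = 43 + 47t, v = 376 - 22t.
u ≥ 0 ⇒ t ≥ 0; v ≥ 0 ⇒ t ≤ 17. So t ∈ [0, 17]: 18 solutions.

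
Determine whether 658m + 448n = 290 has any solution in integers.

no

gcd(658, 448) = 14  (658 = 1·448 + 210, 448 = 2·210 + 28, 210 = 7·28 + 14, 28 = 2·14).
14 does not divide 290 (remainder 10), so no integer solutions.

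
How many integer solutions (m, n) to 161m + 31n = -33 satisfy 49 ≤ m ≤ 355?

10

gcd(161, 31) = 1.
By Bézout, 161·(-5) + 31·(26) = 1.
Particular solution: (10, -53).
General solution: m = 10 + 31t, n = -53 - 161t for integer t.
49 ≤ 10 + 31t ≤ 355 gives t ∈ [2, 11], which is 10 values.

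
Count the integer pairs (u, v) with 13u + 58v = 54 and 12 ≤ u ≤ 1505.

gcd(58, 13) = 1.
By Bézout, 13·(9) + 58·(-2) = 1.
Particular solution: (22, -4).
General solution: u = 22 + 58t, v = -4 - 13t for integer t.
12 ≤ 22 + 58t ≤ 1505 gives t ∈ [0, 25], which is 26 values.

26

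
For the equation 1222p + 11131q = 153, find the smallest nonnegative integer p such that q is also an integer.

gcd(11131, 1222):
  11131 = 9·1222 + 133
  1222 = 9·133 + 25
  133 = 5·25 + 8
  25 = 3·8 + 1
  8 = 8·1
so gcd(11131, 1222) = 1.
1 divides 153, so solutions exist.
Back-substitute for Bézout coefficients:
  1 = 25 - 3·8
  ... = 1222·(1339) + 11131·(-147)
Scale by 153/1 = 153: (p₀, q₀) = (204867, -22491).
General solution: p = 204867 + 11131t, q = -22491 - 1222t for integer t.
p ≥ 0: smallest is 204867 mod 11131 = 4509 (at t = -18), with q = -495.

4509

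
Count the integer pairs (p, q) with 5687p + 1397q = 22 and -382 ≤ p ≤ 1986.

18

gcd(5687, 1397) = 11.
By Bézout, 5687×(-14) + 1397×(57) = 11.
Particular solution: (99, -403).
General solution: p = 99 + 127t, q = -403 - 517t for integer t.
-382 ≤ 99 + 127t ≤ 1986 gives t ∈ [-3, 14], which is 18 values.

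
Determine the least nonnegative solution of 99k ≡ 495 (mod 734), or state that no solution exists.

gcd(734, 99) = 1.
1 divides 495, so solutions exist.
By Bézout, 99×(-215) + 734×(29) = 1.
So 99×(-215) ≡ 1 (mod 734); multiply by 495: k ≡ -106425 (mod 734).
Smallest nonnegative: k = -106425 mod 734 = 5.

5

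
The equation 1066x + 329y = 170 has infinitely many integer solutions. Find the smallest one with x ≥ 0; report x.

302

gcd(1066, 329) = 1.
1 divides 170, so solutions exist.
By Bézout, 1066*(25) + 329*(-81) = 1.
Scale by 170/1 = 170: (x₀, y₀) = (4250, -13770).
General solution: x = 4250 + 329t, y = -13770 - 1066t for integer t.
x ≥ 0: smallest is 4250 mod 329 = 302 (at t = -12), with y = -978.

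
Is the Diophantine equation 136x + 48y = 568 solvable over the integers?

yes

gcd(136, 48):
  136 = 2·48 + 40
  48 = 1·40 + 8
  40 = 5·8
so gcd(136, 48) = 8.
8 divides 568, so integer solutions exist.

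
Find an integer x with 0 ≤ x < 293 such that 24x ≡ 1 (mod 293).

gcd(293, 24):
  293 = 12×24 + 5
  24 = 4×5 + 4
  5 = 1×4 + 1
  4 = 4×1
so gcd(293, 24) = 1.
Back-substitute for Bézout coefficients:
  1 = 5 - 1×4
  ... = 24×(-61) + 293×(5)
So 24×-61 ≡ 1 (mod 293), and -61 mod 293 = 232.

232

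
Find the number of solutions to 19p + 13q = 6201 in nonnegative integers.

26

gcd(19, 13) = 1.
By Bézout, 19·(-2) + 13·(3) = 1.
One solution: (0, 477).
General: p = 0 + 13t, q = 477 - 19t.
p ≥ 0 ⇒ t ≥ 0; q ≥ 0 ⇒ t ≤ 25. So t ∈ [0, 25]: 26 solutions.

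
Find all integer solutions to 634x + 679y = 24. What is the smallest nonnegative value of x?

90

gcd(679, 634) = 1.
1 divides 24, so solutions exist.
By Bézout, 634×(-166) + 679×(155) = 1.
Scale by 24/1 = 24: (x₀, y₀) = (-3984, 3720).
General solution: x = -3984 + 679t, y = 3720 - 634t for integer t.
x ≥ 0: smallest is -3984 mod 679 = 90 (at t = 6), with y = -84.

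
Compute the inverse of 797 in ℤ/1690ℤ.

gcd(1690, 797):
  1690 = 2·797 + 96
  797 = 8·96 + 29
  96 = 3·29 + 9
  29 = 3·9 + 2
  9 = 4·2 + 1
  2 = 2·1
so gcd(1690, 797) = 1.
Back-substitute for Bézout coefficients:
  1 = 9 - 4·2
  ... = 797·(-757) + 1690·(357)
So 797·-757 ≡ 1 (mod 1690), and -757 mod 1690 = 933.

933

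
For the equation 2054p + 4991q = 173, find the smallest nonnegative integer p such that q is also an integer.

gcd(4991, 2054) = 1.
1 divides 173, so solutions exist.
By Bézout, 2054×(-1577) + 4991×(649) = 1.
Scale by 173/1 = 173: (p₀, q₀) = (-272821, 112277).
General solution: p = -272821 + 4991t, q = 112277 - 2054t for integer t.
p ≥ 0: smallest is -272821 mod 4991 = 1684 (at t = 55), with q = -693.

1684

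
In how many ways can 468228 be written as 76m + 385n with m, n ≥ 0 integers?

16

gcd(385, 76):
  385 = 5*76 + 5
  76 = 15*5 + 1
  5 = 5*1
so gcd(385, 76) = 1.
Back-substitute for Bézout coefficients:
  1 = 76 - 15*5
  ... = 76*(76) + 385*(-15)
Scale by 468228: one solution is (35585328, -7023420). Reduce m mod 385: (163, 1184).
General: m = 163 + 385t, n = 1184 - 76t.
m ≥ 0 ⇒ t ≥ 0; n ≥ 0 ⇒ t ≤ 15. So t ∈ [0, 15]: 16 solutions.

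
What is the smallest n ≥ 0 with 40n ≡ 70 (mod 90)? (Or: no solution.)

gcd(90, 40):
  90 = 2×40 + 10
  40 = 4×10
so gcd(90, 40) = 10.
10 divides 70, so solutions exist.
Back-substitute for Bézout coefficients:
  10 = 90 - 2×40
  ... = 40×(-2) + 90×(1)
So 40×(-2) ≡ 10 (mod 90); multiply by 7: n ≡ -14 (mod 9).
Smallest nonnegative: n = -14 mod 9 = 4.

4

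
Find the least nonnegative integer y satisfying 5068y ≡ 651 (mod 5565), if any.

357

gcd(5565, 5068):
  5565 = 1×5068 + 497
  5068 = 10×497 + 98
  497 = 5×98 + 7
  98 = 14×7
so gcd(5565, 5068) = 7.
7 divides 651, so solutions exist.
Back-substitute for Bézout coefficients:
  7 = 497 - 5×98
  ... = 5068×(-56) + 5565×(51)
So 5068×(-56) ≡ 7 (mod 5565); multiply by 93: y ≡ -5208 (mod 795).
Smallest nonnegative: y = -5208 mod 795 = 357.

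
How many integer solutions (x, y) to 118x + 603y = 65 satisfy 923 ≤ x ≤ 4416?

gcd(603, 118) = 1.
By Bézout, 118×(46) + 603×(-9) = 1.
Particular solution: (578, -113).
General solution: x = 578 + 603t, y = -113 - 118t for integer t.
923 ≤ 578 + 603t ≤ 4416 gives t ∈ [1, 6], which is 6 values.

6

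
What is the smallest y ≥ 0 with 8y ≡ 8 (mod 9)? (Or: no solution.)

1

gcd(9, 8):
  9 = 1*8 + 1
  8 = 8*1
so gcd(9, 8) = 1.
1 divides 8, so solutions exist.
Back-substitute for Bézout coefficients:
  1 = 9 - 1*8
  ... = 8*(-1) + 9*(1)
So 8*(-1) ≡ 1 (mod 9); multiply by 8: y ≡ -8 (mod 9).
Smallest nonnegative: y = -8 mod 9 = 1.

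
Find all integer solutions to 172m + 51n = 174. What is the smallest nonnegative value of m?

36

gcd(172, 51):
  172 = 3*51 + 19
  51 = 2*19 + 13
  19 = 1*13 + 6
  13 = 2*6 + 1
  6 = 6*1
so gcd(172, 51) = 1.
1 divides 174, so solutions exist.
Back-substitute for Bézout coefficients:
  1 = 13 - 2*6
  ... = 172*(-8) + 51*(27)
Scale by 174/1 = 174: (m₀, n₀) = (-1392, 4698).
General solution: m = -1392 + 51t, n = 4698 - 172t for integer t.
m ≥ 0: smallest is -1392 mod 51 = 36 (at t = 28), with n = -118.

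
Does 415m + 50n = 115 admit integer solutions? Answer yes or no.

yes

gcd(415, 50) = 5.
5 divides 115, so integer solutions exist.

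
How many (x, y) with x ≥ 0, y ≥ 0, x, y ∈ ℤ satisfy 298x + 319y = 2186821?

23

gcd(319, 298):
  319 = 1·298 + 21
  298 = 14·21 + 4
  21 = 5·4 + 1
  4 = 4·1
so gcd(319, 298) = 1.
Back-substitute for Bézout coefficients:
  1 = 21 - 5·4
  ... = 298·(-76) + 319·(71)
Scale by 2186821: one solution is (-166198396, 155264291). Reduce x mod 319: (285, 6589).
General: x = 285 + 319t, y = 6589 - 298t.
x ≥ 0 ⇒ t ≥ 0; y ≥ 0 ⇒ t ≤ 22. So t ∈ [0, 22]: 23 solutions.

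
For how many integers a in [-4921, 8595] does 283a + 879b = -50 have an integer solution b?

gcd(879, 283) = 1  (879 = 3·283 + 30, 283 = 9·30 + 13, 30 = 2·13 + 4, 13 = 3·4 + 1, 4 = 4·1).
Back-substituting, 283·(205) + 879·(-66) = 1.
Scale by -50: particular solution (-10250, 3300); reduce a mod 879: (298, -96).
General solution: a = 298 + 879t, b = -96 - 283t for integer t.
-4921 ≤ 298 + 879t ≤ 8595 gives t ∈ [-5, 9], which is 15 values.

15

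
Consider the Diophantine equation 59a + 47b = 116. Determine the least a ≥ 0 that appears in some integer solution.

gcd(59, 47) = 1.
1 divides 116, so solutions exist.
By Bézout, 59*(4) + 47*(-5) = 1.
Scale by 116/1 = 116: (a₀, b₀) = (464, -580).
General solution: a = 464 + 47t, b = -580 - 59t for integer t.
a ≥ 0: smallest is 464 mod 47 = 41 (at t = -9), with b = -49.

41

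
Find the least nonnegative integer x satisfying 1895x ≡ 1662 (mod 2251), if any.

1222

gcd(2251, 1895):
  2251 = 1·1895 + 356
  1895 = 5·356 + 115
  356 = 3·115 + 11
  115 = 10·11 + 5
  11 = 2·5 + 1
  5 = 5·1
so gcd(2251, 1895) = 1.
1 divides 1662, so solutions exist.
Back-substitute for Bézout coefficients:
  1 = 11 - 2·5
  ... = 1895·(-411) + 2251·(346)
So 1895·(-411) ≡ 1 (mod 2251); multiply by 1662: x ≡ -683082 (mod 2251).
Smallest nonnegative: x = -683082 mod 2251 = 1222.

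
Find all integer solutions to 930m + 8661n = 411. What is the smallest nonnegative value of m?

2785

gcd(8661, 930):
  8661 = 9×930 + 291
  930 = 3×291 + 57
  291 = 5×57 + 6
  57 = 9×6 + 3
  6 = 2×3
so gcd(8661, 930) = 3.
3 divides 411, so solutions exist.
Back-substitute for Bézout coefficients:
  3 = 57 - 9×6
  ... = 930×(1369) + 8661×(-147)
Scale by 411/3 = 137: (m₀, n₀) = (187553, -20139).
General solution: m = 187553 + 2887t, n = -20139 - 310t for integer t.
m ≥ 0: smallest is 187553 mod 2887 = 2785 (at t = -64), with n = -299.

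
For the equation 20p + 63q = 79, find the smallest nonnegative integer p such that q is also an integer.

26

gcd(63, 20) = 1  (63 = 3*20 + 3, 20 = 6*3 + 2, 3 = 1*2 + 1, 2 = 2*1).
1 divides 79, so solutions exist.
Back-substituting, 20*(-22) + 63*(7) = 1.
Scale by 79/1 = 79: (p₀, q₀) = (-1738, 553).
General solution: p = -1738 + 63t, q = 553 - 20t for integer t.
p ≥ 0: smallest is -1738 mod 63 = 26 (at t = 28), with q = -7.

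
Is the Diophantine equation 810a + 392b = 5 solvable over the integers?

gcd(810, 392) = 2  (810 = 2×392 + 26, 392 = 15×26 + 2, 26 = 13×2).
2 does not divide 5 (remainder 1), so no integer solutions.

no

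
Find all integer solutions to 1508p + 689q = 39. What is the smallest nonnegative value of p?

48

gcd(1508, 689):
  1508 = 2·689 + 130
  689 = 5·130 + 39
  130 = 3·39 + 13
  39 = 3·13
so gcd(1508, 689) = 13.
13 divides 39, so solutions exist.
Back-substitute for Bézout coefficients:
  13 = 130 - 3·39
  ... = 1508·(16) + 689·(-35)
Scale by 39/13 = 3: (p₀, q₀) = (48, -105).
General solution: p = 48 + 53t, q = -105 - 116t for integer t.
p ≥ 0: smallest is 48 mod 53 = 48 (at t = 0), with q = -105.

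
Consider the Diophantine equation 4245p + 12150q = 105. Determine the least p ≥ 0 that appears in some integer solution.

229

gcd(12150, 4245) = 15.
15 divides 105, so solutions exist.
By Bézout, 4245*(-83) + 12150*(29) = 15.
Scale by 105/15 = 7: (p₀, q₀) = (-581, 203).
General solution: p = -581 + 810t, q = 203 - 283t for integer t.
p ≥ 0: smallest is -581 mod 810 = 229 (at t = 1), with q = -80.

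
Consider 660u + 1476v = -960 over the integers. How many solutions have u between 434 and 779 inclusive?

3

gcd(1476, 660):
  1476 = 2×660 + 156
  660 = 4×156 + 36
  156 = 4×36 + 12
  36 = 3×12
so gcd(1476, 660) = 12.
Back-substitute for Bézout coefficients:
  12 = 156 - 4×36
  ... = 660×(-38) + 1476×(17)
Scale by -80: particular solution (3040, -1360); reduce u mod 123: (88, -40).
General solution: u = 88 + 123t, v = -40 - 55t for integer t.
434 ≤ 88 + 123t ≤ 779 gives t ∈ [3, 5], which is 3 values.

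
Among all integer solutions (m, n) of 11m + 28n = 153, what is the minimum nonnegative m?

19

gcd(28, 11):
  28 = 2*11 + 6
  11 = 1*6 + 5
  6 = 1*5 + 1
  5 = 5*1
so gcd(28, 11) = 1.
1 divides 153, so solutions exist.
Back-substitute for Bézout coefficients:
  1 = 6 - 1*5
  ... = 11*(-5) + 28*(2)
Scale by 153/1 = 153: (m₀, n₀) = (-765, 306).
General solution: m = -765 + 28t, n = 306 - 11t for integer t.
m ≥ 0: smallest is -765 mod 28 = 19 (at t = 28), with n = -2.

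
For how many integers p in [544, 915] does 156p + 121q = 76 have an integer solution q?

3

gcd(156, 121) = 1.
By Bézout, 156*(-38) + 121*(49) = 1.
Particular solution: (16, -20).
General solution: p = 16 + 121t, q = -20 - 156t for integer t.
544 ≤ 16 + 121t ≤ 915 gives t ∈ [5, 7], which is 3 values.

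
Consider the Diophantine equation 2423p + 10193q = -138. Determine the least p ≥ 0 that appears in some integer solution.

gcd(10193, 2423):
  10193 = 4·2423 + 501
  2423 = 4·501 + 419
  501 = 1·419 + 82
  419 = 5·82 + 9
  82 = 9·9 + 1
  9 = 9·1
so gcd(10193, 2423) = 1.
1 divides -138, so solutions exist.
Back-substitute for Bézout coefficients:
  1 = 82 - 9·9
  ... = 2423·(-1119) + 10193·(266)
Scale by -138/1 = -138: (p₀, q₀) = (154422, -36708).
General solution: p = 154422 + 10193t, q = -36708 - 2423t for integer t.
p ≥ 0: smallest is 154422 mod 10193 = 1527 (at t = -15), with q = -363.

1527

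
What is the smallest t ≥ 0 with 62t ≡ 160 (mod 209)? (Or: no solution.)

gcd(209, 62) = 1  (209 = 3×62 + 23, 62 = 2×23 + 16, 23 = 1×16 + 7, 16 = 2×7 + 2, 7 = 3×2 + 1, 2 = 2×1).
1 divides 160, so solutions exist.
Back-substituting, 62×(-91) + 209×(27) = 1.
So 62×(-91) ≡ 1 (mod 209); multiply by 160: t ≡ -14560 (mod 209).
Smallest nonnegative: t = -14560 mod 209 = 70.

70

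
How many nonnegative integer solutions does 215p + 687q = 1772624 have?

12

gcd(687, 215) = 1  (687 = 3·215 + 42, 215 = 5·42 + 5, 42 = 8·5 + 2, 5 = 2·2 + 1, 2 = 2·1).
Back-substituting, 215·(278) + 687·(-87) = 1.
Scale by 1772624: one solution is (492789472, -154218288). Reduce p mod 687: (250, 2502).
General: p = 250 + 687t, q = 2502 - 215t.
p ≥ 0 ⇒ t ≥ 0; q ≥ 0 ⇒ t ≤ 11. So t ∈ [0, 11]: 12 solutions.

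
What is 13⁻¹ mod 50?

27

gcd(50, 13) = 1  (50 = 3*13 + 11, 13 = 1*11 + 2, 11 = 5*2 + 1, 2 = 2*1).
Back-substituting, 13*(-23) + 50*(6) = 1.
So 13*-23 ≡ 1 (mod 50), and -23 mod 50 = 27.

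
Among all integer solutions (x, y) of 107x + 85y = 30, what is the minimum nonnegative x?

gcd(107, 85) = 1.
1 divides 30, so solutions exist.
By Bézout, 107·(-27) + 85·(34) = 1.
Scale by 30/1 = 30: (x₀, y₀) = (-810, 1020).
General solution: x = -810 + 85t, y = 1020 - 107t for integer t.
x ≥ 0: smallest is -810 mod 85 = 40 (at t = 10), with y = -50.

40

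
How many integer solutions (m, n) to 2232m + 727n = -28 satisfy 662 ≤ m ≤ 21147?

28

gcd(2232, 727):
  2232 = 3×727 + 51
  727 = 14×51 + 13
  51 = 3×13 + 12
  13 = 1×12 + 1
  12 = 12×1
so gcd(2232, 727) = 1.
Back-substitute for Bézout coefficients:
  1 = 13 - 1×12
  ... = 2232×(-57) + 727×(175)
Scale by -28: particular solution (1596, -4900); reduce m mod 727: (142, -436).
General solution: m = 142 + 727t, n = -436 - 2232t for integer t.
662 ≤ 142 + 727t ≤ 21147 gives t ∈ [1, 28], which is 28 values.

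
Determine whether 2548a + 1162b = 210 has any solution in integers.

gcd(2548, 1162) = 14  (2548 = 2*1162 + 224, 1162 = 5*224 + 42, 224 = 5*42 + 14, 42 = 3*14).
14 divides 210, so integer solutions exist.

yes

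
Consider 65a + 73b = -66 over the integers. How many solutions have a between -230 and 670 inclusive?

13

gcd(73, 65) = 1.
By Bézout, 65·(9) + 73·(-8) = 1.
Particular solution: (63, -57).
General solution: a = 63 + 73t, b = -57 - 65t for integer t.
-230 ≤ 63 + 73t ≤ 670 gives t ∈ [-4, 8], which is 13 values.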